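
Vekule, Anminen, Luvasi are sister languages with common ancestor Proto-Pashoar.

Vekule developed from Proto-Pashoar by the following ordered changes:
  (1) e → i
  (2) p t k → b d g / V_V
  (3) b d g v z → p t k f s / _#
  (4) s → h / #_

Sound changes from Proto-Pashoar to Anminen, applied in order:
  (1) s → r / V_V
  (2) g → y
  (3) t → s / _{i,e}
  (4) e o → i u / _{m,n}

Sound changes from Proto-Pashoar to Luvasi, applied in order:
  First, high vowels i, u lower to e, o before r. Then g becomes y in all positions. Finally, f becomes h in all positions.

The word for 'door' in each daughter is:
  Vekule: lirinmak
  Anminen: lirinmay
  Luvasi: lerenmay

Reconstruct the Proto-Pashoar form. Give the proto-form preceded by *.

*lirenmag

Position 8: Vekule has k, Anminen has y, Luvasi has y. Taking the neighbouring segments as reconstructed: Vekule k could go back to *k or *g; Anminen y could go back to *g or *y; Luvasi y could go back to *g or *y — the one source consistent with every daughter is *g.
Position 2: Vekule has i, Anminen has i, Luvasi has e. Taking the neighbouring segments as reconstructed: Vekule i could go back to *e or *i; Anminen i can only go back to *i; Luvasi e could go back to *e or *i — the one source consistent with every daughter is *i.
Position 4: Vekule has i, Anminen has i, Luvasi has e. Taking the neighbouring segments as reconstructed: Vekule i could go back to *e or *i; Anminen i could go back to *e or *i; Luvasi e can only go back to *e — the one source consistent with every daughter is *e.
The remaining positions agree across the daughters. Check the candidate against every language:
Vekule: start from *lirenmag.
  rule 1 (vowel merger): lirenmag → lirinmag
  rule 2: no change — lirinmag
  rule 3 (final devoicing): lirinmag → lirinmak
  rule 4: no change — lirinmak
  ⇒ Vekule lirinmak
Anminen: *lirenmag > lirenmay > lirinmay  (by unconditioned shift, pre-nasal raising)
Luvasi: *lirenmag
  lirenmag → lerenmag   [pre-rhotic lowering]
  lerenmag → lerenmay   [unconditioned shift]
  lerenmay (rule 3 does not apply)
  giving Luvasi lerenmay.
*lirenmag is the unique common source.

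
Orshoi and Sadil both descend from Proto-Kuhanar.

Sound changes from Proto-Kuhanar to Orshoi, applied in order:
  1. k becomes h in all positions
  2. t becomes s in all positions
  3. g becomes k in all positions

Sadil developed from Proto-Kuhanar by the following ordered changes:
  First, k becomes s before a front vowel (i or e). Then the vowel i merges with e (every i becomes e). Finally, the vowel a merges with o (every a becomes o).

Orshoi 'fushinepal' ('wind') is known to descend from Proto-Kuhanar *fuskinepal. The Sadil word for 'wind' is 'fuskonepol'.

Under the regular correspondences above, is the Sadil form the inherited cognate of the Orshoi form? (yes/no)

Derive the expected Sadil reflex of *fuskinepal:
Sadil: *fuskinepal > fussinepal > fussenepal > fussenepol  (by palatalisation, vowel merger, vowel merger)
The regular Sadil reflex would be 'fussenepol', but the attested form is 'fuskonepol'. The correspondence is irregular, so they are not cognates (the Sadil form has a different source).

no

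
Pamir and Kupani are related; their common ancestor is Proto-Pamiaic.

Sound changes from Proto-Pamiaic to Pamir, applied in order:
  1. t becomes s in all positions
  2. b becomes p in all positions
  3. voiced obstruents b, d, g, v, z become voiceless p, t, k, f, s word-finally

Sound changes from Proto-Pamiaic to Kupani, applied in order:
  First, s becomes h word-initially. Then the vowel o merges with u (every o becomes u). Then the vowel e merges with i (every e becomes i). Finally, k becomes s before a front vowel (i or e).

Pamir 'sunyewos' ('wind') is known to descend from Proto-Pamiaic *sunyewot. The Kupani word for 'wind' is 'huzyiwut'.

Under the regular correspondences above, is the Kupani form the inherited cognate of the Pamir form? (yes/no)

Derive the expected Kupani reflex of *sunyewot:
Kupani: *sunyewot
  sunyewot → hunyewot   [debuccalisation]
  hunyewot → hunyewut   [vowel merger]
  hunyewut → hunyiwut   [vowel merger]
  hunyiwut (rule 4 does not apply)
  giving Kupani hunyiwut.
The regular Kupani reflex would be 'hunyiwut', but the attested form is 'huzyiwut'. The correspondence is irregular, so they are not cognates (the Kupani form has a different source).

no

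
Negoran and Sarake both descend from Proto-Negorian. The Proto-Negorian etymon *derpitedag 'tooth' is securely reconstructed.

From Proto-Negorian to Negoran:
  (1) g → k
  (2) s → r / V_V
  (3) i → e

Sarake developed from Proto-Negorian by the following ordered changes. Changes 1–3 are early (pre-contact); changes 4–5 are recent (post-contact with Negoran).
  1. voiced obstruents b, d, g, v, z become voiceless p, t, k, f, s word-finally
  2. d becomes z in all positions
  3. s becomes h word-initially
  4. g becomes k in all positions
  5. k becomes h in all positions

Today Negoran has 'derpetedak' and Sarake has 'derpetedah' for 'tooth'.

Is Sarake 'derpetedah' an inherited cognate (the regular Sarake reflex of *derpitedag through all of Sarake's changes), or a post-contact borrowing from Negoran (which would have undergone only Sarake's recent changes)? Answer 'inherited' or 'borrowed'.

If inherited, *derpitedag would pass through all of Sarake's changes:
Sarake: start from *derpitedag.
  rule 1 (final devoicing): derpitedag → derpitedak
  rule 2 (unconditioned shift): derpitedak → zerpitezak
  rule 3: no change — zerpitezak
  rule 4: no change — zerpitezak
  rule 5 (unconditioned shift): zerpitezak → zerpitezah
  ⇒ Sarake zerpitezah
If borrowed from Negoran 'derpetedak' after the early changes, it would undergo only the recent ones:
  rule 4 (unconditioned shift): no change (derpetedak)
  rule 5 (unconditioned shift): derpetedak → derpetedah
  ⇒ as a loan: derpetedah
Sarake 'derpetedah' matches the loan outcome 'derpetedah', not the inherited 'zerpitezah' — it skipped the early Sarake changes, so it was borrowed from Negoran.

borrowed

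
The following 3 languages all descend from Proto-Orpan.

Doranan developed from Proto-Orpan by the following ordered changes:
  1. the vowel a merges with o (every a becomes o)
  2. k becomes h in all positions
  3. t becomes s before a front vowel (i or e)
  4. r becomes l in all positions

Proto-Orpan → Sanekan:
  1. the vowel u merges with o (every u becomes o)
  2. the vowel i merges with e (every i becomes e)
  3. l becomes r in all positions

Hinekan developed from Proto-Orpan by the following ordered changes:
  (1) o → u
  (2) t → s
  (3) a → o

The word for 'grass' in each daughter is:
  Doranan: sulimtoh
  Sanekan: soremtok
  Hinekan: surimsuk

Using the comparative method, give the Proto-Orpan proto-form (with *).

Position 2: Doranan has u, Sanekan has o, Hinekan has u. Doranan preserves u here (none of its changes turn any other segment into u), so the proto-segment is *u.
Position 4: Doranan has i, Sanekan has e, Hinekan has i. Doranan preserves i here (none of its changes turn any other segment into i), so the proto-segment is *i.
Position 7: Doranan has o, Sanekan has o, Hinekan has u. Taking the neighbouring segments as reconstructed: Doranan o could go back to *a or *o; Sanekan o could go back to *o or *u; Hinekan u could go back to *o or *u — the one source consistent with every daughter is *o.
Verify the candidate proto-form against each daughter:
Doranan: *surimtok > surimtoh > sulimtoh  (by unconditioned shift, unconditioned shift)
Sanekan: *surimtok > sorimtok > soremtok  (by vowel merger, vowel merger)
Hinekan: *surimtok
  surimtok → surimtuk   [vowel merger]
  surimtuk → surimsuk   [unconditioned shift]
  surimsuk (rule 3 does not apply)
  giving Hinekan surimsuk.
No other proto-form is consistent with every reflex, so the reconstruction is *surimtok.

*surimtok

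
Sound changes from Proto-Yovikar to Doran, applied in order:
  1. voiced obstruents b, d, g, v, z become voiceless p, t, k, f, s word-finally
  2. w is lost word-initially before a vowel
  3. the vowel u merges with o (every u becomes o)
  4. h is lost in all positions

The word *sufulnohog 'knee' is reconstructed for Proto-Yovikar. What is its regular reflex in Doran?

sofolnook

Doran: *sufulnohog > sufulnohok > sofolnohok > sofolnook  (by final devoicing, vowel merger, h-loss)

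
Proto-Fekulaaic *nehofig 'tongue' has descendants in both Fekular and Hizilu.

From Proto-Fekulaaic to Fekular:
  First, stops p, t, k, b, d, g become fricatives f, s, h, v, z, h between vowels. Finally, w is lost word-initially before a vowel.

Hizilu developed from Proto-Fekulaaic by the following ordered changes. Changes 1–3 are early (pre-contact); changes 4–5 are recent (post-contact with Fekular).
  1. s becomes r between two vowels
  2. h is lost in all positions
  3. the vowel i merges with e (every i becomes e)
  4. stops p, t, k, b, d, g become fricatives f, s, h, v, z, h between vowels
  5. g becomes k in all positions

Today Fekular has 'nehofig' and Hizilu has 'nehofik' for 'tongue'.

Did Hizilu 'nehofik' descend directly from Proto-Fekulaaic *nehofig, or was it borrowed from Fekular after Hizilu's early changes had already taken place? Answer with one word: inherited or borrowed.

If inherited, *nehofig would pass through all of Hizilu's changes:
Hizilu: start from *nehofig.
  rule 1: no change — nehofig
  rule 2 (h-loss): nehofig → neofig
  rule 3 (vowel merger): neofig → neofeg
  rule 4: no change — neofeg
  rule 5 (unconditioned shift): neofeg → neofek
  ⇒ Hizilu neofek
If borrowed from Fekular 'nehofig' after the early changes, it would undergo only the recent ones:
  rule 4 (intervocalic lenition): no change (nehofig)
  rule 5 (unconditioned shift): nehofig → nehofik
  ⇒ as a loan: nehofik
Hizilu 'nehofik' matches the loan outcome 'nehofik', not the inherited 'neofek' — it skipped the early Hizilu changes, so it was borrowed from Fekular.

borrowed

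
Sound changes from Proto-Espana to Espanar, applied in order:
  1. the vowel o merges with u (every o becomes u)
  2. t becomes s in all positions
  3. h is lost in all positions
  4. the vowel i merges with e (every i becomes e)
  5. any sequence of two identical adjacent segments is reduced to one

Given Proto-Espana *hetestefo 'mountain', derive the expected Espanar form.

esesefu

Espanar: *hetestefo > hetestefu > hesessefu > esessefu > esesefu  (by vowel merger, unconditioned shift, h-loss, degemination)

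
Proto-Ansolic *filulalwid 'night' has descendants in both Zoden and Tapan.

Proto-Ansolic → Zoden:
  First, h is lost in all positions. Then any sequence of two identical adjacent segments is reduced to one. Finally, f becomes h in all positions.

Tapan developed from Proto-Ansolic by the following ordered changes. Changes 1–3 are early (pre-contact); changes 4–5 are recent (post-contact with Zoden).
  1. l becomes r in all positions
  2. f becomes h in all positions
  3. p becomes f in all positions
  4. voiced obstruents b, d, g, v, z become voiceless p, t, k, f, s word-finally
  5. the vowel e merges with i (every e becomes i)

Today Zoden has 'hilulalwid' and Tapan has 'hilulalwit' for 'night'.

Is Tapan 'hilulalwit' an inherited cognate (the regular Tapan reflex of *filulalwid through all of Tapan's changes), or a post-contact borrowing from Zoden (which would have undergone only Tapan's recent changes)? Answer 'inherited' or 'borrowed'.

borrowed

If inherited, *filulalwid would pass through all of Tapan's changes:
Tapan: start from *filulalwid.
  rule 1 (unconditioned shift): filulalwid → firurarwid
  rule 2 (unconditioned shift): firurarwid → hirurarwid
  rule 3: no change — hirurarwid
  rule 4 (final devoicing): hirurarwid → hirurarwit
  rule 5: no change — hirurarwit
  ⇒ Tapan hirurarwit
If borrowed from Zoden 'hilulalwid' after the early changes, it would undergo only the recent ones:
  rule 4 (final devoicing): hilulalwid → hilulalwit
  rule 5 (vowel merger): no change (hilulalwit)
  ⇒ as a loan: hilulalwit
Tapan 'hilulalwit' matches the loan outcome 'hilulalwit', not the inherited 'hirurarwit' — it skipped the early Tapan changes, so it was borrowed from Zoden.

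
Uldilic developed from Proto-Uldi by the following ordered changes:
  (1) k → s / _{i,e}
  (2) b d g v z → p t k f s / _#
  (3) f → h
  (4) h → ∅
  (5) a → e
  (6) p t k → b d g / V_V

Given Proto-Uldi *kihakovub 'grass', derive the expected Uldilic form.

siegovup

Uldilic: start from *kihakovub.
  rule 1 (palatalisation): kihakovub → sihakovub
  rule 2 (final devoicing): sihakovub → sihakovup
  rule 3: no change — sihakovup
  rule 4 (h-loss): sihakovup → siakovup
  rule 5 (vowel merger): siakovup → siekovup
  rule 6 (intervocalic voicing): siekovup → siegovup
  ⇒ Uldilic siegovup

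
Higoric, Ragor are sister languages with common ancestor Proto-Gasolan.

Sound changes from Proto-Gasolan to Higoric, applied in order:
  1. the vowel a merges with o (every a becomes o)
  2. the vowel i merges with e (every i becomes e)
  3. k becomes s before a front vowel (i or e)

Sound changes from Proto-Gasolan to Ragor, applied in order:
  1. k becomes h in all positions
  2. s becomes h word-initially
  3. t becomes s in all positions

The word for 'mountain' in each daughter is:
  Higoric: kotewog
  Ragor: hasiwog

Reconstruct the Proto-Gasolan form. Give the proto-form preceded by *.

Position 3: Higoric has t, Ragor has s. Higoric preserves t here (none of its changes turn any other segment into t), so the proto-segment is *t.
Position 4: Higoric has e, Ragor has i. Ragor preserves i here (none of its changes turn any other segment into i), so the proto-segment is *i.
Position 2: Higoric has o, Ragor has a. Ragor preserves a here (none of its changes turn any other segment into a), so the proto-segment is *a.
This points to *katiwog. Verify forward in each daughter:
Higoric: *katiwog > kotiwog > kotewog  (by vowel merger, vowel merger)
Ragor: *katiwog
  katiwog → hatiwog   [unconditioned shift]
  hatiwog (rule 2 does not apply)
  hatiwog → hasiwog   [unconditioned shift]
  giving Ragor hasiwog.
Only *katiwog yields all of Higoric kotewog, Ragor hasiwog.

*katiwog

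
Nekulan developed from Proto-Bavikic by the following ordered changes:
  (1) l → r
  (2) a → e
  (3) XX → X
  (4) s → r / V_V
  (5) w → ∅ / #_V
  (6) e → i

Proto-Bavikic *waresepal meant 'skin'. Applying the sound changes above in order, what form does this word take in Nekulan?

iriripir

Nekulan: start from *waresepal.
  rule 1 (unconditioned shift): waresepal → waresepar
  rule 2 (vowel merger): waresepar → wereseper
  rule 3: no change — wereseper
  rule 4 (rhotacism): wereseper → werereper
  rule 5 (glide loss): werereper → erereper
  rule 6 (vowel merger): erereper → iriripir
  ⇒ Nekulan iriripir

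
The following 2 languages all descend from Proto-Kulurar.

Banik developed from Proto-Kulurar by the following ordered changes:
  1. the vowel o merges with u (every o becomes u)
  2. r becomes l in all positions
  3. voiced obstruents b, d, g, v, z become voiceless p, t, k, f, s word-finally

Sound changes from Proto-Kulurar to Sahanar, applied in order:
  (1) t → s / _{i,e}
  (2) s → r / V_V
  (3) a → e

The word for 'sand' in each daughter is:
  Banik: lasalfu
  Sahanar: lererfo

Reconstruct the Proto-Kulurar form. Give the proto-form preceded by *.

Position 2: Banik has a, Sahanar has e. Banik preserves a here (none of its changes turn any other segment into a), so the proto-segment is *a.
Position 5: Banik has l, Sahanar has r. Taking the neighbouring segments as reconstructed: Banik l could go back to *l or *r; Sahanar r can only go back to *r — the one source consistent with every daughter is *r.
Position 4: Banik has a, Sahanar has e. Banik preserves a here (none of its changes turn any other segment into a), so the proto-segment is *a.
This points to *lasarfo. Verify forward in each daughter:
Banik: start from *lasarfo.
  rule 1 (vowel merger): lasarfo → lasarfu
  rule 2 (unconditioned shift): lasarfu → lasalfu
  rule 3: no change — lasalfu
  ⇒ Banik lasalfu
Sahanar: *lasarfo > lararfo > lererfo  (by rhotacism, vowel merger)
Only *lasarfo yields all of Banik lasalfu, Sahanar lererfo.

*lasarfo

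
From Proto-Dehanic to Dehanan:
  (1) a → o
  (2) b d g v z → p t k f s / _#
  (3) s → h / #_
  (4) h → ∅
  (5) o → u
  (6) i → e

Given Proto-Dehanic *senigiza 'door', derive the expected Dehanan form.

Dehanan: *senigiza > senigizo > henigizo > enigizo > enigizu > enegezu  (by vowel merger, debuccalisation, h-loss, vowel merger, vowel merger)

enegezu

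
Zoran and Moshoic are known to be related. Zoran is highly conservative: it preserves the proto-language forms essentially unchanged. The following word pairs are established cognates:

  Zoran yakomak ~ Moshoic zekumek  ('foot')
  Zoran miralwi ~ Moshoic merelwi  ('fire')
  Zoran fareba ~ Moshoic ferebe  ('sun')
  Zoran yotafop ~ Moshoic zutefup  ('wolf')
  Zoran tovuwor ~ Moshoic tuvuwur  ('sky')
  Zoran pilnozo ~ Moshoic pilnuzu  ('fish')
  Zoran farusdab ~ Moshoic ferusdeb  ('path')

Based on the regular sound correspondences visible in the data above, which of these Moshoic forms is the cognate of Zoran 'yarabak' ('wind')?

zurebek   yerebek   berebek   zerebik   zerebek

yakomak ~ zekumek — Zoran y corresponds to Moshoic z word-initially before a back vowel.
fareba ~ ferebe, farusdab ~ ferusdeb — Zoran a corresponds to Moshoic e after a consonant, before r.
farusdab ~ ferusdeb — Zoran a corresponds to Moshoic e after a consonant, before a labial obstruent.
yakomak ~ zekumek, miralwi ~ merelwi — Zoran a corresponds to Moshoic e after a consonant, before a consonant other than r, m, n, p, b, f, v.
Applying these to Zoran 'yarabak':
  yarabak → zarabak   (y→z word-initially before a back vowel)
  zarabak → zerabak   (a→e after a consonant, before r)
  zerabak → zerebak   (a→e after a consonant, before a labial obstruent)
  zerebak → zerebek   (a→e after a consonant, before a consonant other than r, m, n, p, b, f, v)
So the Moshoic cognate is 'zerebek'.

zerebek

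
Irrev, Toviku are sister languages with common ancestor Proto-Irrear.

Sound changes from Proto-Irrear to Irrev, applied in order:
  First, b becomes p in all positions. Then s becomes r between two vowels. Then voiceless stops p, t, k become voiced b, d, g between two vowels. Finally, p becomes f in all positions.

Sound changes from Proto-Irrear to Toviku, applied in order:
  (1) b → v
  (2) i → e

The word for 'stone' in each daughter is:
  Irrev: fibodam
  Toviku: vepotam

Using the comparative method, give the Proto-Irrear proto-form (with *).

*bipotam

Position 3: Irrev has b, Toviku has p. Toviku preserves p here (none of its changes turn any other segment into p), so the proto-segment is *p.
Position 1: Irrev has f, Toviku has v. Taking the neighbouring segments as reconstructed: Irrev f could go back to *p or *b or *f; Toviku v could go back to *b or *v — the one source consistent with every daughter is *b.
Verify the candidate proto-form against each daughter:
Irrev: *bipotam > pipotam > pibodam > fibodam  (by unconditioned shift, intervocalic voicing, unconditioned shift)
Toviku: *bipotam > vipotam > vepotam  (by unconditioned shift, vowel merger)
No other proto-form is consistent with every reflex, so the reconstruction is *bipotam.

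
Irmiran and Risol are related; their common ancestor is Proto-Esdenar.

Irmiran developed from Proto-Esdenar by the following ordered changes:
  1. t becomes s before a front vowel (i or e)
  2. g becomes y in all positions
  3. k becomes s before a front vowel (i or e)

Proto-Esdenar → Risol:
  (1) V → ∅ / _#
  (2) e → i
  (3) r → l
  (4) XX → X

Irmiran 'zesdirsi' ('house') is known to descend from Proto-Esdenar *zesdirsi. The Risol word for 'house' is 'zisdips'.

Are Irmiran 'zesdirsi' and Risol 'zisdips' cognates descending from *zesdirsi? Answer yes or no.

no

Derive the expected Risol reflex of *zesdirsi:
Risol: *zesdirsi
  zesdirsi → zesdirs   [apocope]
  zesdirs → zisdirs   [vowel merger]
  zisdirs → zisdils   [unconditioned shift]
  zisdils (rule 4 does not apply)
  giving Risol zisdils.
The regular Risol reflex would be 'zisdils', but the attested form is 'zisdips'. The correspondence is irregular, so they are not cognates (the Risol form has a different source).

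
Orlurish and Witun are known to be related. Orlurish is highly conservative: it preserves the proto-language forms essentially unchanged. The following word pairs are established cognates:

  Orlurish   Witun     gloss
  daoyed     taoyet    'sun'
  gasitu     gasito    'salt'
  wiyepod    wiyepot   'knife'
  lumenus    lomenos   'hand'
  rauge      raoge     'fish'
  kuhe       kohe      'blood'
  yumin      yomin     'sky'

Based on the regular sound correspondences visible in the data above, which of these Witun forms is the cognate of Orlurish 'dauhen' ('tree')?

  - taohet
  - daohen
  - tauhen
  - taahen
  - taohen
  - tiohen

taohen

daoyed ~ taoyet — Orlurish d corresponds to Witun t word-initially before a back vowel.
rauge ~ raoge — Orlurish u corresponds to Witun o after a vowel, before a consonant other than r, m, n, p, b, f, v.
Applying these to Orlurish 'dauhen':
  dauhen → tauhen   (d→t word-initially before a back vowel)
  tauhen → taohen   (u→o after a vowel, before a consonant other than r, m, n, p, b, f, v)
So the Witun cognate is 'taohen'.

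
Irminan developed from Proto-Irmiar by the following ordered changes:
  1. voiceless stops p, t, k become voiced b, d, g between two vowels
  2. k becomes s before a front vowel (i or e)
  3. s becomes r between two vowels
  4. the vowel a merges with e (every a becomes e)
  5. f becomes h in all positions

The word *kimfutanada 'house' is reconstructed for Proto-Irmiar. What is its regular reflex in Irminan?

Irminan: *kimfutanada > kimfudanada > simfudanada > simfudenede > simhudenede  (by intervocalic voicing, palatalisation, vowel merger, unconditioned shift)

simhudenede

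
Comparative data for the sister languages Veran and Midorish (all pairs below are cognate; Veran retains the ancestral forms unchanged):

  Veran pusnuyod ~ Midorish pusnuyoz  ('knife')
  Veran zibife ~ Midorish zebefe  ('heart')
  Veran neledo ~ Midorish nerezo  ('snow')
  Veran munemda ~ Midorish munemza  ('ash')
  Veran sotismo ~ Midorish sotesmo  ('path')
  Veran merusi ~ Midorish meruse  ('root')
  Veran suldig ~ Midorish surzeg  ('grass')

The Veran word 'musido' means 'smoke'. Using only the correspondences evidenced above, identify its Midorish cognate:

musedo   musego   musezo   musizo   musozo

sotismo ~ sotesmo, suldig ~ surzeg — Veran i corresponds to Midorish e after a consonant, before a consonant other than r, m, n, p, b, f, v.
neledo ~ nerezo — Veran d corresponds to Midorish z between vowels (before a back vowel).
Applying these to Veran 'musido':
  musido → musedo   (i→e after a consonant, before a consonant other than r, m, n, p, b, f, v)
  musedo → musezo   (d→z between vowels (before a back vowel))
So the Midorish cognate is 'musezo'.

musezo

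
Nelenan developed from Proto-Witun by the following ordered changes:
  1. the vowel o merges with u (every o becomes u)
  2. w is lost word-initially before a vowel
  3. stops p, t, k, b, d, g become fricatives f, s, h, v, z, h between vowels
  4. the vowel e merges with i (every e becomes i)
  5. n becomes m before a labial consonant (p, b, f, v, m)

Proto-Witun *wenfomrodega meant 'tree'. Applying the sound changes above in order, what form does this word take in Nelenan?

imfumruziha

Nelenan: *wenfomrodega > wenfumrudega > enfumrudega > enfumruzeha > infumruziha > imfumruziha  (by vowel merger, glide loss, intervocalic lenition, vowel merger, nasal place assimilation)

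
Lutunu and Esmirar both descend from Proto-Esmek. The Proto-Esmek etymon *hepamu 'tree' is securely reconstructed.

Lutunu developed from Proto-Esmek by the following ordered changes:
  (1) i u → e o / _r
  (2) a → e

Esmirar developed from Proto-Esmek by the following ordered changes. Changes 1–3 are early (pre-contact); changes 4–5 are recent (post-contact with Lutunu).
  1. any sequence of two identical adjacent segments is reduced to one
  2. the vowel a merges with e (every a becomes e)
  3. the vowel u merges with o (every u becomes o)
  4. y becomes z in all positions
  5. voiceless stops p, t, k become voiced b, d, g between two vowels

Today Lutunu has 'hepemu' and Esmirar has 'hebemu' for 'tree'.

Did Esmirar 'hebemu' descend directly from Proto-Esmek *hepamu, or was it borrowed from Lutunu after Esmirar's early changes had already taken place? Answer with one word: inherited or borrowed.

If inherited, *hepamu would pass through all of Esmirar's changes:
Esmirar: start from *hepamu.
  rule 1: no change — hepamu
  rule 2 (vowel merger): hepamu → hepemu
  rule 3 (vowel merger): hepemu → hepemo
  rule 4: no change — hepemo
  rule 5 (intervocalic voicing): hepemo → hebemo
  ⇒ Esmirar hebemo
If borrowed from Lutunu 'hepemu' after the early changes, it would undergo only the recent ones:
  rule 4 (unconditioned shift): no change (hepemu)
  rule 5 (intervocalic voicing): hepemu → hebemu
  ⇒ as a loan: hebemu
Esmirar 'hebemu' matches the loan outcome 'hebemu', not the inherited 'hebemo' — it skipped the early Esmirar changes, so it was borrowed from Lutunu.

borrowed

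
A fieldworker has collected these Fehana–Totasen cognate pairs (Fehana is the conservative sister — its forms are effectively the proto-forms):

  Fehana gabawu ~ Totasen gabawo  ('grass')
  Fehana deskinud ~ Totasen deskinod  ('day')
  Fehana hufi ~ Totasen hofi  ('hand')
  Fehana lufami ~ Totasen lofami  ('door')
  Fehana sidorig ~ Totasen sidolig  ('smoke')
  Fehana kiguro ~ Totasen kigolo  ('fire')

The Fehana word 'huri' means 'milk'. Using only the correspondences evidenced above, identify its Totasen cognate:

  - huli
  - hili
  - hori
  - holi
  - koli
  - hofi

holi

kiguro ~ kigolo — Fehana u corresponds to Totasen o after a consonant, before r.
sidorig ~ sidolig — Fehana r corresponds to Totasen l between vowels (before a front vowel).
Applying these to Fehana 'huri':
  huri → hori   (u→o after a consonant, before r)
  hori → holi   (r→l between vowels (before a front vowel))
So the Totasen cognate is 'holi'.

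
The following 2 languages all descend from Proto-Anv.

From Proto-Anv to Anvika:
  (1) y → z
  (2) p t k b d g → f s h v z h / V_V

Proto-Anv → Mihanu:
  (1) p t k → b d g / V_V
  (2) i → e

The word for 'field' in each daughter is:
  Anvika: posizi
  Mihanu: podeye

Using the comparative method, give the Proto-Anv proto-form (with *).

*potiyi

Position 3: Anvika has s, Mihanu has d. Taking the neighbouring segments as reconstructed: Anvika s could go back to *t or *s; Mihanu d could go back to *t or *d — the one source consistent with every daughter is *t.
Position 5: Anvika has z, Mihanu has y. Mihanu preserves y here (none of its changes turn any other segment into y), so the proto-segment is *y.
Verify the candidate proto-form against each daughter:
Anvika: *potiyi > potizi > posizi  (by unconditioned shift, intervocalic lenition)
Mihanu: *potiyi
  potiyi → podiyi   [intervocalic voicing]
  podiyi → podeye   [vowel merger]
  giving Mihanu podeye.
Only *potiyi yields all of Anvika posizi, Mihanu podeye.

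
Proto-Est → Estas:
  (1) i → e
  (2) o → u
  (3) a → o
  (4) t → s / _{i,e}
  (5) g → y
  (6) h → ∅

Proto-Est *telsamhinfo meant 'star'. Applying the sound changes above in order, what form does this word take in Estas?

Estas: *telsamhinfo > telsamhenfo > telsamhenfu > telsomhenfu > selsomhenfu > selsomenfu  (by vowel merger, vowel merger, vowel merger, palatalisation, h-loss)

selsomenfu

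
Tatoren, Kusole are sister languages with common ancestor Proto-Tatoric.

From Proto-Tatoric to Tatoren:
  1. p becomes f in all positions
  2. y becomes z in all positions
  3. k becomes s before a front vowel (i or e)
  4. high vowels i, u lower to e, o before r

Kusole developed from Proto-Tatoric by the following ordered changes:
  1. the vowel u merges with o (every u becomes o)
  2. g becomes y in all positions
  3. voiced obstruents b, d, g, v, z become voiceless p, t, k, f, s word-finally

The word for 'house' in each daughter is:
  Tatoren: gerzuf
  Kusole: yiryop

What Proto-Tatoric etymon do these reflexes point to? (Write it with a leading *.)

Position 5: Tatoren has u, Kusole has o. Tatoren preserves u here (none of its changes turn any other segment into u), so the proto-segment is *u.
Position 2: Tatoren has e, Kusole has i. Kusole preserves i here (none of its changes turn any other segment into i), so the proto-segment is *i.
Position 4: Tatoren has z, Kusole has y. Taking the neighbouring segments as reconstructed: Tatoren z could go back to *z or *y; Kusole y could go back to *g or *y — the one source consistent with every daughter is *y.
This points to *giryup. Verify forward in each daughter:
Tatoren: start from *giryup.
  rule 1 (unconditioned shift): giryup → giryuf
  rule 2 (unconditioned shift): giryuf → girzuf
  rule 3: no change — girzuf
  rule 4 (pre-rhotic lowering): girzuf → gerzuf
  ⇒ Tatoren gerzuf
Kusole: start from *giryup.
  rule 1 (vowel merger): giryup → giryop
  rule 2 (unconditioned shift): giryop → yiryop
  rule 3: no change — yiryop
  ⇒ Kusole yiryop
Only *giryup yields all of Tatoren gerzuf, Kusole yiryop.

*giryup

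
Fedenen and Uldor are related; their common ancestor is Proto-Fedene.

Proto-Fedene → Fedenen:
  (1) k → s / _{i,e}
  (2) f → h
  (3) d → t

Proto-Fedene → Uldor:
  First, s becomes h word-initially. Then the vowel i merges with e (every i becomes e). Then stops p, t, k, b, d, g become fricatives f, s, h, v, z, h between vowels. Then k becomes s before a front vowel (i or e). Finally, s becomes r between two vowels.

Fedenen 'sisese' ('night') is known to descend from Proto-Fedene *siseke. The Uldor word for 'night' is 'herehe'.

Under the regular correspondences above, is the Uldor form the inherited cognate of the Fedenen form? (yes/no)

yes

Derive the expected Uldor reflex of *siseke:
Uldor: *siseke
  siseke → hiseke   [debuccalisation]
  hiseke → heseke   [vowel merger]
  heseke → hesehe   [intervocalic lenition]
  hesehe (rule 4 does not apply)
  hesehe → herehe   [rhotacism]
  giving Uldor herehe.
Uldor 'herehe' matches the regular reflex exactly, so the pair is cognate.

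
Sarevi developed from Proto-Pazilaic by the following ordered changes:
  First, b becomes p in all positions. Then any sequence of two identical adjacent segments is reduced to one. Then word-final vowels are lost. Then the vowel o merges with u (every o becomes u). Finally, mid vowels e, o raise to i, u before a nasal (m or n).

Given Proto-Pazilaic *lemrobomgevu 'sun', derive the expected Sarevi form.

limrupumgev

Sarevi: *lemrobomgevu
  lemrobomgevu → lemropomgevu   [unconditioned shift]
  lemropomgevu (rule 2 does not apply)
  lemropomgevu → lemropomgev   [apocope]
  lemropomgev → lemrupumgev   [vowel merger]
  lemrupumgev → limrupumgev   [pre-nasal raising]
  giving Sarevi limrupumgev.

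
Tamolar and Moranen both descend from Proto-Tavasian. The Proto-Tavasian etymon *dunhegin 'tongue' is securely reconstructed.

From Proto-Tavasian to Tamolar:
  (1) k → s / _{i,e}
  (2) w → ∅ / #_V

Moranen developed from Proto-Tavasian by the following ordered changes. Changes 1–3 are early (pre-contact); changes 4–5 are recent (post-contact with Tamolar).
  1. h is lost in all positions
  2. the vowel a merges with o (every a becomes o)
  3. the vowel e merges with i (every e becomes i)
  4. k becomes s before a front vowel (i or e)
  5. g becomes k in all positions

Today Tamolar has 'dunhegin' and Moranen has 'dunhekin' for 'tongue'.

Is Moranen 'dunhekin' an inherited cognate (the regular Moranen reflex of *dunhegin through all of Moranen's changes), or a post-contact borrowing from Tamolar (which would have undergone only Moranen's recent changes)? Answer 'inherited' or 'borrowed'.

If inherited, *dunhegin would pass through all of Moranen's changes:
Moranen: start from *dunhegin.
  rule 1 (h-loss): dunhegin → dunegin
  rule 2: no change — dunegin
  rule 3 (vowel merger): dunegin → dunigin
  rule 4: no change — dunigin
  rule 5 (unconditioned shift): dunigin → dunikin
  ⇒ Moranen dunikin
If borrowed from Tamolar 'dunhegin' after the early changes, it would undergo only the recent ones:
  rule 4 (palatalisation): no change (dunhegin)
  rule 5 (unconditioned shift): dunhegin → dunhekin
  ⇒ as a loan: dunhekin
Moranen 'dunhekin' matches the loan outcome 'dunhekin', not the inherited 'dunikin' — it skipped the early Moranen changes, so it was borrowed from Tamolar.

borrowed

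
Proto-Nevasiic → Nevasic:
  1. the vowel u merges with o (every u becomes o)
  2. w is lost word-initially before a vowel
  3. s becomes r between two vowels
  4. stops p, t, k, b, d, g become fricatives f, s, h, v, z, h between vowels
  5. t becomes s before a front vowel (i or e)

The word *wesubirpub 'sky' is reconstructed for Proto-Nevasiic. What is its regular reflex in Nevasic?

Nevasic: *wesubirpub > wesobirpob > esobirpob > erobirpob > erovirpob  (by vowel merger, glide loss, rhotacism, intervocalic lenition)

erovirpob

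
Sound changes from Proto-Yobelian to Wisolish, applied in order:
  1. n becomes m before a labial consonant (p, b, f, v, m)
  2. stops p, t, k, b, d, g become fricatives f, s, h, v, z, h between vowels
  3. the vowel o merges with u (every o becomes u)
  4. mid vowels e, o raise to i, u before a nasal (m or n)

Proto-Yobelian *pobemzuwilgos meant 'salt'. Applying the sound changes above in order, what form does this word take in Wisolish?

Wisolish: start from *pobemzuwilgos.
  rule 1: no change — pobemzuwilgos
  rule 2 (intervocalic lenition): pobemzuwilgos → povemzuwilgos
  rule 3 (vowel merger): povemzuwilgos → puvemzuwilgus
  rule 4 (pre-nasal raising): puvemzuwilgus → puvimzuwilgus
  ⇒ Wisolish puvimzuwilgus

puvimzuwilgus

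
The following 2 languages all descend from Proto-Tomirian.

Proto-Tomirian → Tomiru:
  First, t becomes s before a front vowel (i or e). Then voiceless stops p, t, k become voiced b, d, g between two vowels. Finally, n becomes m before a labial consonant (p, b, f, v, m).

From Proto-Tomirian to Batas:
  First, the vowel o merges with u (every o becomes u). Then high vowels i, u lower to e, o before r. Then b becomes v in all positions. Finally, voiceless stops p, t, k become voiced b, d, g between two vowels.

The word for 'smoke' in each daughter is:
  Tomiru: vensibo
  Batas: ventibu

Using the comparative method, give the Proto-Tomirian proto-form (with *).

*ventipo

Position 4: Tomiru has s, Batas has t. Batas preserves t here (none of its changes turn any other segment into t), so the proto-segment is *t.
Position 7: Tomiru has o, Batas has u. Tomiru preserves o here (none of its changes turn any other segment into o), so the proto-segment is *o.
The remaining positions agree across the daughters. Check the candidate against every language:
Tomiru: start from *ventipo.
  rule 1 (palatalisation): ventipo → vensipo
  rule 2 (intervocalic voicing): vensipo → vensibo
  rule 3: no change — vensibo
  ⇒ Tomiru vensibo
Batas: *ventipo
  ventipo → ventipu   [vowel merger]
  ventipu (rule 2 does not apply)
  ventipu (rule 3 does not apply)
  ventipu → ventibu   [intervocalic voicing]
  giving Batas ventibu.
No other proto-form is consistent with every reflex, so the reconstruction is *ventipo.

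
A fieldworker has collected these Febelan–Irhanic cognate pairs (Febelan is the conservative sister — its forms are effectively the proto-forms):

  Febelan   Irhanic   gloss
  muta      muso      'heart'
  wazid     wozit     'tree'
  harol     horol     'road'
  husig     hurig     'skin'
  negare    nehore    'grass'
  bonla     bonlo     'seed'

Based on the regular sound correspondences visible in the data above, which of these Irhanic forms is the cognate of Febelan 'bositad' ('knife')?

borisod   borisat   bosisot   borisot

borisot

husig ~ hurig — Febelan s corresponds to Irhanic r between vowels (before a front vowel).
muta ~ muso — Febelan t corresponds to Irhanic s between vowels (before a back vowel).
wazid ~ wozit — Febelan a corresponds to Irhanic o after a consonant, before a consonant other than r, m, n, p, b, f, v.
wazid ~ wozit — Febelan d corresponds to Irhanic t word-finally.
Applying these to Febelan 'bositad':
  bositad → boritad   (s→r between vowels (before a front vowel))
  boritad → borisad   (t→s between vowels (before a back vowel))
  borisad → borisod   (a→o after a consonant, before a consonant other than r, m, n, p, b, f, v)
  borisod → borisot   (d→t word-finally)
So the Irhanic cognate is 'borisot'.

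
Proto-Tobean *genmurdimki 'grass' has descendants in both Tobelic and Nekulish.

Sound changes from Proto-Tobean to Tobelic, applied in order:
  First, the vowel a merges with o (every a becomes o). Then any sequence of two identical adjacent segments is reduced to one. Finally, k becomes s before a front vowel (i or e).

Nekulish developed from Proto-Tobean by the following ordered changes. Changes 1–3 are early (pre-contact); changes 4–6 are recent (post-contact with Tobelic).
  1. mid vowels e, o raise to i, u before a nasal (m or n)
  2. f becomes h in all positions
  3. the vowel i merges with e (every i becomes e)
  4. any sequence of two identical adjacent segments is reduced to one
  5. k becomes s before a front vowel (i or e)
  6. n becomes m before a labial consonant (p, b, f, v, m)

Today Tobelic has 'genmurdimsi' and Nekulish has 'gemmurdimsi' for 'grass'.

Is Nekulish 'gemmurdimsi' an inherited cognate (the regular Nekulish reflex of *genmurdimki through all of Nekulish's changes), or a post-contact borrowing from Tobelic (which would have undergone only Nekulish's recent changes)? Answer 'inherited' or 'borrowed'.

If inherited, *genmurdimki would pass through all of Nekulish's changes:
Nekulish: *genmurdimki
  genmurdimki → ginmurdimki   [pre-nasal raising]
  ginmurdimki (rule 2 does not apply)
  ginmurdimki → genmurdemke   [vowel merger]
  genmurdemke (rule 4 does not apply)
  genmurdemke → genmurdemse   [palatalisation]
  genmurdemse → gemmurdemse   [nasal place assimilation]
  giving Nekulish gemmurdemse.
If borrowed from Tobelic 'genmurdimsi' after the early changes, it would undergo only the recent ones:
  rule 4 (degemination): no change (genmurdimsi)
  rule 5 (palatalisation): no change (genmurdimsi)
  rule 6 (nasal place assimilation): genmurdimsi → gemmurdimsi
  ⇒ as a loan: gemmurdimsi
Nekulish 'gemmurdimsi' matches the loan outcome 'gemmurdimsi', not the inherited 'gemmurdemse' — it skipped the early Nekulish changes, so it was borrowed from Tobelic.

borrowed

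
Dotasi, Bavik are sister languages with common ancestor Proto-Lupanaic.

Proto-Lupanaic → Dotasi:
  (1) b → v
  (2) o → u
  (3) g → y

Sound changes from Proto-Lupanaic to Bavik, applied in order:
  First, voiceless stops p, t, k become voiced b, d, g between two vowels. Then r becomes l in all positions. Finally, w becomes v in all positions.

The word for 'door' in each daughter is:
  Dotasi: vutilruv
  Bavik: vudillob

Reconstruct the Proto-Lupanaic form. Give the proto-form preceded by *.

*vutilrob

Position 8: Dotasi has v, Bavik has b. Taking the neighbouring segments as reconstructed: Dotasi v could go back to *b or *v; Bavik b can only go back to *b — the one source consistent with every daughter is *b.
Position 6: Dotasi has r, Bavik has l. Dotasi preserves r here (none of its changes turn any other segment into r), so the proto-segment is *r.
Continuing position by position gives *vutilrob; check it forward:
Dotasi: *vutilrob > vutilrov > vutilruv  (by unconditioned shift, vowel merger)
Bavik: *vutilrob
  vutilrob → vudilrob   [intervocalic voicing]
  vudilrob → vudillob   [unconditioned shift]
  vudillob (rule 3 does not apply)
  giving Bavik vudillob.
Only *vutilrob yields all of Dotasi vutilruv, Bavik vudillob.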